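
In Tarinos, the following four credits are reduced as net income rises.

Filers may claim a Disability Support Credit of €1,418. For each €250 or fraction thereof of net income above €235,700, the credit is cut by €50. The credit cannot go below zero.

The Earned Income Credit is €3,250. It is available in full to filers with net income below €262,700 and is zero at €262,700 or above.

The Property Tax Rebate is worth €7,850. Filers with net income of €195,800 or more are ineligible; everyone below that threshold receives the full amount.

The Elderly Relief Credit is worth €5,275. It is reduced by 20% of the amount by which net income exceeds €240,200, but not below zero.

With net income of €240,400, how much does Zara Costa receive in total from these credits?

Disability Support Credit: income exceeds €235,700 by €4,700, which is 19 full-or-partial €250 increments; reduction = 19 × €50 = €950, leaving €468.
Earned Income Credit: €240,400 is below the €262,700 cutoff, so the full €3,250 applies.
Property Tax Rebate: €240,400 meets or exceeds the €195,800 cutoff, so the credit is €0.
Elderly Relief Credit: 20% of the €200 excess over €240,200 is €40; credit = €5,275 − €40 = €5,235.
Total: €468 + €3,250 + €0 + €5,235 = €8,953.

€8,953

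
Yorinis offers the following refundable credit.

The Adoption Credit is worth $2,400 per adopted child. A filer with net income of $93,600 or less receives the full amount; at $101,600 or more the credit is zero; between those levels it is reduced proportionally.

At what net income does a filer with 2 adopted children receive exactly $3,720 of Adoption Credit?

$95,400

Full credit = 2 × $2,400 = $4,800.
$3,720 is 3,720/4,800 of the full $4,800, so 1,080/4,800 of the $8,000 range has been used: income = $93,600 + $8,000 × 1,080/4,800 = $95,400.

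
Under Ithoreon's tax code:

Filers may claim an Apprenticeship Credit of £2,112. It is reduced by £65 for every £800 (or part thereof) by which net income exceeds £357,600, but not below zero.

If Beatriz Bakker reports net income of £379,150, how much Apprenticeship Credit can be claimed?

Apprenticeship Credit: income exceeds £357,600 by £21,550, which is 27 full-or-partial £800 increments; reduction = 27 × £65 = £1,755, leaving £357.

£357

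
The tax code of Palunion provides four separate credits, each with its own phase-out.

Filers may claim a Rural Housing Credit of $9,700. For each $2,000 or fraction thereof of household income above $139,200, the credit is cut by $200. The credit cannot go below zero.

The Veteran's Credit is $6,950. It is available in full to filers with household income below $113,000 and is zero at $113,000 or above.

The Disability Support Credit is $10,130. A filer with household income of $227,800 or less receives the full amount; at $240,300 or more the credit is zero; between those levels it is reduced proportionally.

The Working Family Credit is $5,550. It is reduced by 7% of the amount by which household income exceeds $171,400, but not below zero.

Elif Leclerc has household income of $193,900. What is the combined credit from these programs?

$18,205

Rural Housing Credit: income exceeds $139,200 by $54,700, which is 28 full-or-partial $2,000 increments; reduction = 28 × $200 = $5,600, leaving $4,100.
Veteran's Credit: $193,900 meets or exceeds the $113,000 cutoff, so the credit is $0.
Disability Support Credit: $193,900 is at or below the $227,800 threshold, so the full $10,130 applies.
Working Family Credit: 7% of the $22,500 excess over $171,400 is $1,575; credit = $5,550 − $1,575 = $3,975.
Total: $4,100 + $0 + $10,130 + $3,975 = $18,205.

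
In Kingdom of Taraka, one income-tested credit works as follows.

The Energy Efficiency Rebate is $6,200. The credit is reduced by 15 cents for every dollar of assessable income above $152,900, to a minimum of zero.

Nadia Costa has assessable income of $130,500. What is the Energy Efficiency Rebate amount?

Energy Efficiency Rebate: $130,500 is at or below the $152,900 threshold, so the full $6,200 applies.

$6,200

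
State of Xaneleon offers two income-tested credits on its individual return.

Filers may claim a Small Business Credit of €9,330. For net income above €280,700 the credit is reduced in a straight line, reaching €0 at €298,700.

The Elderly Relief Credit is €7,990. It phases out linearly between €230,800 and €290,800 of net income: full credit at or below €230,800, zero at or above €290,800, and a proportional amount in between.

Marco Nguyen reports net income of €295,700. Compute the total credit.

Small Business Credit: €295,700 is €15,000 into a €18,000 phase-out range, leaving 3,000/18,000 of the credit: €9,330 × 3,000/18,000 = €1,555.
Elderly Relief Credit: €295,700 is at or above €290,800, so the credit is €0.
Total: €1,555 + €0 = €1,555.

€1,555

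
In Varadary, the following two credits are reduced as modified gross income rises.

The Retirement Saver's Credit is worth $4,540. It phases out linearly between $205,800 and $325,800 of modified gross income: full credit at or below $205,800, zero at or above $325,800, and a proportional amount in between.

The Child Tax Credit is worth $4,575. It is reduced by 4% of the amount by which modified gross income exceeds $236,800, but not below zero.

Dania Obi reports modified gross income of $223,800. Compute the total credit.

$8,434

Retirement Saver's Credit: $223,800 is $18,000 into a $120,000 phase-out range, leaving 102,000/120,000 of the credit: $4,540 × 102,000/120,000 = $3,859.
Child Tax Credit: $223,800 is at or below the $236,800 threshold, so the full $4,575 applies.
Total: $3,859 + $4,575 = $8,434.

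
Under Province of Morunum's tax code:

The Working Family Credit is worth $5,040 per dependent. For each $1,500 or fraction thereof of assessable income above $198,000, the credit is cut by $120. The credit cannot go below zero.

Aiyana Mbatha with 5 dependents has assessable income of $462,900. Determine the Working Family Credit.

$3,960

Working Family Credit: base = 5 × $5,040 = $25,200. income exceeds $198,000 by $264,900, which is 177 full-or-partial $1,500 increments; reduction = 177 × $120 = $21,240, leaving $3,960.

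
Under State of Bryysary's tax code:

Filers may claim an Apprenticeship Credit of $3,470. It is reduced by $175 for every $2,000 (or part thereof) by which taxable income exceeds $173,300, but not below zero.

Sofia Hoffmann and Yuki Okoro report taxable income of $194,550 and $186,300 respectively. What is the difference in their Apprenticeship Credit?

$700

Sofia ($194,550): Apprenticeship Credit: income exceeds $173,300 by $21,250, which is 11 full-or-partial $2,000 increments; reduction = 11 × $175 = $1,925, leaving $1,545.
Yuki ($186,300): Apprenticeship Credit: income exceeds $173,300 by $13,000, which is 7 full-or-partial $2,000 increments; reduction = 7 × $175 = $1,225, leaving $2,245.
Difference: |$1,545 − $2,245| = $700.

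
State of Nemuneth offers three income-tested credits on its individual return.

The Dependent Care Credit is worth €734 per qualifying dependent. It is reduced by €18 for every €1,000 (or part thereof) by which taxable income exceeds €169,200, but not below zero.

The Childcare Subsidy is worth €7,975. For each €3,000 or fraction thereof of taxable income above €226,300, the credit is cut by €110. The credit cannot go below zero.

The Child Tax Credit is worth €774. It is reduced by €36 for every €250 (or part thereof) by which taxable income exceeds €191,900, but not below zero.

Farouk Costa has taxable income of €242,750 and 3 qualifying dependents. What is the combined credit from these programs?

€8,185

Dependent Care Credit: base = 3 × €734 = €2,202. income exceeds €169,200 by €73,550, which is 74 full-or-partial €1,000 increments; reduction = 74 × €18 = €1,332, leaving €870.
Childcare Subsidy: income exceeds €226,300 by €16,450, which is 6 full-or-partial €3,000 increments; reduction = 6 × €110 = €660, leaving €7,315.
Child Tax Credit: income exceeds €191,900 by €50,850 → 204 increments × €36 = €7,344 ≥ base, so the credit is €0.
Total: €870 + €7,315 + €0 = €8,185.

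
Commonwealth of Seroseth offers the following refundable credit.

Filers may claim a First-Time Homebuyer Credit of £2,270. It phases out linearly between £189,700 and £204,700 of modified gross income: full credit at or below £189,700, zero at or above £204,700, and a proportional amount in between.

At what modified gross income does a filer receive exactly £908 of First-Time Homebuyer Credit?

£198,700

£908 is 908/2,270 of the full £2,270, so 1,362/2,270 of the £15,000 range has been used: income = £189,700 + £15,000 × 1,362/2,270 = £198,700.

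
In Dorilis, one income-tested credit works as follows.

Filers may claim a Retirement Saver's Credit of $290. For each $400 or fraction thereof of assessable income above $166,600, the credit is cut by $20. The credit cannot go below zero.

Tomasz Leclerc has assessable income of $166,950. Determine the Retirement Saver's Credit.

$270

Retirement Saver's Credit: income exceeds $166,600 by $350, which is 1 full-or-partial $400 increment; reduction = 1 × $20 = $20, leaving $270.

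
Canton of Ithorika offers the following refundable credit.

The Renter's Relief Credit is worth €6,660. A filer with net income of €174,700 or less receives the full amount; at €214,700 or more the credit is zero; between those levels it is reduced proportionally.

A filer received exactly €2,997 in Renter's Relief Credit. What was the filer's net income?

€196,700

€2,997 is 2,997/6,660 of the full €6,660, so 3,663/6,660 of the €40,000 range has been used: income = €174,700 + €40,000 × 3,663/6,660 = €196,700.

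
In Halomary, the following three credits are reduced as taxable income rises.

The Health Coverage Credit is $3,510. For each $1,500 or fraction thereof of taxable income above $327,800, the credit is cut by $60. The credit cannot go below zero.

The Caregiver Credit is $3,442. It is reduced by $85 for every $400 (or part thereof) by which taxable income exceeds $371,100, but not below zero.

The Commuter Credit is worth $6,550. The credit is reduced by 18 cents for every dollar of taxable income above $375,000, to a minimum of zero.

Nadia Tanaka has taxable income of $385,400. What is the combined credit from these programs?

$6,230

Health Coverage Credit: income exceeds $327,800 by $57,600, which is 39 full-or-partial $1,500 increments; reduction = 39 × $60 = $2,340, leaving $1,170.
Caregiver Credit: income exceeds $371,100 by $14,300, which is 36 full-or-partial $400 increments; reduction = 36 × $85 = $3,060, leaving $382.
Commuter Credit: 18% of the $10,400 excess over $375,000 is $1,872; credit = $6,550 − $1,872 = $4,678.
Total: $1,170 + $382 + $4,678 = $6,230.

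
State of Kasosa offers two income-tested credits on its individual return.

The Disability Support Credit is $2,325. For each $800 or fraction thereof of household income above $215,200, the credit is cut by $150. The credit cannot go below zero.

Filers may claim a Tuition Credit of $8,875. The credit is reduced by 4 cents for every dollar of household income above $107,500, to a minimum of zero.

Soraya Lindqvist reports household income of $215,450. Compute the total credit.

$6,732

Disability Support Credit: income exceeds $215,200 by $250, which is 1 full-or-partial $800 increment; reduction = 1 × $150 = $150, leaving $2,175.
Tuition Credit: 4% of the $107,950 excess over $107,500 is $4,318; credit = $8,875 − $4,318 = $4,557.
Total: $2,175 + $4,557 = $6,732.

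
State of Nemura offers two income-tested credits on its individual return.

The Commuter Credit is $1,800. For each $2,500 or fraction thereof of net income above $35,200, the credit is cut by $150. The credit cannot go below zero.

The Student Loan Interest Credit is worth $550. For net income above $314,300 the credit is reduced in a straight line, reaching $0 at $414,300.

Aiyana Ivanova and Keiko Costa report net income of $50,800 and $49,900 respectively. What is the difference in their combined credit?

$150

Aiyana ($50,800): Commuter Credit: income exceeds $35,200 by $15,600, which is 7 full-or-partial $2,500 increments; reduction = 7 × $150 = $1,050, leaving $750. Student Loan Interest Credit: $50,800 is at or below the $314,300 threshold, so the full $550 applies. total $750 + $550 = $1,300
Keiko ($49,900): Commuter Credit: income exceeds $35,200 by $14,700, which is 6 full-or-partial $2,500 increments; reduction = 6 × $150 = $900, leaving $900. Student Loan Interest Credit: $49,900 is at or below the $314,300 threshold, so the full $550 applies. total $900 + $550 = $1,450
Difference: |$1,300 − $1,450| = $150.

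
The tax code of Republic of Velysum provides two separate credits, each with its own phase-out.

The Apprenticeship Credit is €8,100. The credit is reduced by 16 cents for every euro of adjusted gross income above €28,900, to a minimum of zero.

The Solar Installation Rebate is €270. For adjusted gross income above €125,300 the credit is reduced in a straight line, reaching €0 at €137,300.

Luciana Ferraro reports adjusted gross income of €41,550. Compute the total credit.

Apprenticeship Credit: 16% of the €12,650 excess over €28,900 is €2,024; credit = €8,100 − €2,024 = €6,076.
Solar Installation Rebate: €41,550 is at or below the €125,300 threshold, so the full €270 applies.
Total: €6,076 + €270 = €6,346.

€6,346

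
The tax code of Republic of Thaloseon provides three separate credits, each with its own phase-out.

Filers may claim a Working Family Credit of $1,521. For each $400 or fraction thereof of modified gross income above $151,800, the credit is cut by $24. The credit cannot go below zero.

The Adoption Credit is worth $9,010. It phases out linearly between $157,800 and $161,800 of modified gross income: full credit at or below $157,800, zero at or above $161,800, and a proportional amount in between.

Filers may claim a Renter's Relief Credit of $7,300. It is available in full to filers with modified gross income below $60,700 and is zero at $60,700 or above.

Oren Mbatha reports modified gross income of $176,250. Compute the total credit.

Working Family Credit: income exceeds $151,800 by $24,450, which is 62 full-or-partial $400 increments; reduction = 62 × $24 = $1,488, leaving $33.
Adoption Credit: $176,250 is at or above $161,800, so the credit is $0.
Renter's Relief Credit: $176,250 meets or exceeds the $60,700 cutoff, so the credit is $0.
Total: $33 + $0 + $0 = $33.

$33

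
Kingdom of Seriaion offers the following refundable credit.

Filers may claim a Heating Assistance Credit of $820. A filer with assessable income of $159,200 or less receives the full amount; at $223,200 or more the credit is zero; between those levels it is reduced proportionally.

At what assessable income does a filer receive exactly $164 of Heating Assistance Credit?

$164 is 164/820 of the full $820, so 656/820 of the $64,000 range has been used: income = $159,200 + $64,000 × 656/820 = $210,400.

$210,400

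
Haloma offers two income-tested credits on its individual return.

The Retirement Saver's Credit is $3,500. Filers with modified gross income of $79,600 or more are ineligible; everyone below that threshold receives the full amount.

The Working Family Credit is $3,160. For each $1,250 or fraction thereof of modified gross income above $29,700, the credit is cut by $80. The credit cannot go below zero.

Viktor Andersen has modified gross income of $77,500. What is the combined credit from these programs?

$3,540

Retirement Saver's Credit: $77,500 is below the $79,600 cutoff, so the full $3,500 applies.
Working Family Credit: income exceeds $29,700 by $47,800, which is 39 full-or-partial $1,250 increments; reduction = 39 × $80 = $3,120, leaving $40.
Total: $3,500 + $40 = $3,540.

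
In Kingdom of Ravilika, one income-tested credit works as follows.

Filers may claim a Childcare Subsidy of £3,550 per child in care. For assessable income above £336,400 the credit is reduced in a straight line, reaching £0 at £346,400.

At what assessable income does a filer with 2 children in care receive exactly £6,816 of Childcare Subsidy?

Full credit = 2 × £3,550 = £7,100.
£6,816 is 6,816/7,100 of the full £7,100, so 284/7,100 of the £10,000 range has been used: income = £336,400 + £10,000 × 284/7,100 = £336,800.

£336,800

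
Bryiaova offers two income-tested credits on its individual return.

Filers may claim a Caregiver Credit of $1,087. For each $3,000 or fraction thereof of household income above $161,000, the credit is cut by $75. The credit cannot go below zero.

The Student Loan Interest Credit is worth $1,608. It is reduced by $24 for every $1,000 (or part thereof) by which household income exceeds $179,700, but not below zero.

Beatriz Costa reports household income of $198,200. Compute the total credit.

$1,264

Caregiver Credit: income exceeds $161,000 by $37,200, which is 13 full-or-partial $3,000 increments; reduction = 13 × $75 = $975, leaving $112.
Student Loan Interest Credit: income exceeds $179,700 by $18,500, which is 19 full-or-partial $1,000 increments; reduction = 19 × $24 = $456, leaving $1,152.
Total: $112 + $1,152 = $1,264.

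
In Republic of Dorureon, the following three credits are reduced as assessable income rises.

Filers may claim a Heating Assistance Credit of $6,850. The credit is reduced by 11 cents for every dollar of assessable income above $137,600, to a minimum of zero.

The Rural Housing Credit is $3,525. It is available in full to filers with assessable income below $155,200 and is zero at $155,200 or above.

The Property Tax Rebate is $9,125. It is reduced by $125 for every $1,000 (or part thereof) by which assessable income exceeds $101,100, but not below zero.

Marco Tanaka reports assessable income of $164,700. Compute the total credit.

$4,994

Heating Assistance Credit: 11% of the $27,100 excess over $137,600 is $2,981; credit = $6,850 − $2,981 = $3,869.
Rural Housing Credit: $164,700 meets or exceeds the $155,200 cutoff, so the credit is $0.
Property Tax Rebate: income exceeds $101,100 by $63,600, which is 64 full-or-partial $1,000 increments; reduction = 64 × $125 = $8,000, leaving $1,125.
Total: $3,869 + $0 + $1,125 = $4,994.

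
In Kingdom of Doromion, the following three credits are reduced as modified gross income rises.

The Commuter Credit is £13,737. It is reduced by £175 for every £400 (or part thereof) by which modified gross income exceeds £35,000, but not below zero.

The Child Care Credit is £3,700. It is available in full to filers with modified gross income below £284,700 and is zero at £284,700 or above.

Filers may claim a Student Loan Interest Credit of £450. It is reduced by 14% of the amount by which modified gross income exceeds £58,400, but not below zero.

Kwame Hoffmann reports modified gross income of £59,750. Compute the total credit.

£6,848

Commuter Credit: income exceeds £35,000 by £24,750, which is 62 full-or-partial £400 increments; reduction = 62 × £175 = £10,850, leaving £2,887.
Child Care Credit: £59,750 is below the £284,700 cutoff, so the full £3,700 applies.
Student Loan Interest Credit: 14% of the £1,350 excess over £58,400 is £189; credit = £450 − £189 = £261.
Total: £2,887 + £3,700 + £261 = £6,848.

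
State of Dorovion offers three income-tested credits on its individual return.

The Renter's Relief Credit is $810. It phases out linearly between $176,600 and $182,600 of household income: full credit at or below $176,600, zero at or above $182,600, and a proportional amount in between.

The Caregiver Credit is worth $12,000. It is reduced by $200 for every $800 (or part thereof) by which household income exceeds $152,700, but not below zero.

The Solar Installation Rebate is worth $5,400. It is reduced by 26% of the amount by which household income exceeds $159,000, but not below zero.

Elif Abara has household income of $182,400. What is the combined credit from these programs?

$4,427

Renter's Relief Credit: $182,400 is $5,800 into a $6,000 phase-out range, leaving 200/6,000 of the credit: $810 × 200/6,000 = $27.
Caregiver Credit: income exceeds $152,700 by $29,700, which is 38 full-or-partial $800 increments; reduction = 38 × $200 = $7,600, leaving $4,400.
Solar Installation Rebate: 26% of the $23,400 excess over $159,000 is $6,084 ≥ base, so the credit is $0.
Total: $27 + $4,400 + $0 = $4,427.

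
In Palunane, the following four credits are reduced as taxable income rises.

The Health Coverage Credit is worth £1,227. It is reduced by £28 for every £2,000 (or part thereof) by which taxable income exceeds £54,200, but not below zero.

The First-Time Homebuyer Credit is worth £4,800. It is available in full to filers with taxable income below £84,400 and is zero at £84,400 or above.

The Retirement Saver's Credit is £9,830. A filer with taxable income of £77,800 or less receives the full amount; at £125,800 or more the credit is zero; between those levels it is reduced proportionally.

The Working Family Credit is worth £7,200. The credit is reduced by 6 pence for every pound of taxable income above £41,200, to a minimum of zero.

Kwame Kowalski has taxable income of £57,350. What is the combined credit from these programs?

£22,032

Health Coverage Credit: income exceeds £54,200 by £3,150, which is 2 full-or-partial £2,000 increments; reduction = 2 × £28 = £56, leaving £1,171.
First-Time Homebuyer Credit: £57,350 is below the £84,400 cutoff, so the full £4,800 applies.
Retirement Saver's Credit: £57,350 is at or below the £77,800 threshold, so the full £9,830 applies.
Working Family Credit: 6% of the £16,150 excess over £41,200 is £969; credit = £7,200 − £969 = £6,231.
Total: £1,171 + £4,800 + £9,830 + £6,231 = £22,032.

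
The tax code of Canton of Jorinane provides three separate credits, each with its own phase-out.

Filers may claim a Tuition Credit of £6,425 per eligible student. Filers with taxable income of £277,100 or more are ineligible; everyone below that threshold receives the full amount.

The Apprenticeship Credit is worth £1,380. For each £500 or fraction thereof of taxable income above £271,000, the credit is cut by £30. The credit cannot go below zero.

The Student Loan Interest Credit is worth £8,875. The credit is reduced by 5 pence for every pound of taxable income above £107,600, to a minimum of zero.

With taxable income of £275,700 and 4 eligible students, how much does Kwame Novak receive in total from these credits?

£27,250

Tuition Credit: base = 4 × £6,425 = £25,700. £275,700 is below the £277,100 cutoff, so the full £25,700 applies.
Apprenticeship Credit: income exceeds £271,000 by £4,700, which is 10 full-or-partial £500 increments; reduction = 10 × £30 = £300, leaving £1,080.
Student Loan Interest Credit: 5% of the £168,100 excess over £107,600 is £8,405; credit = £8,875 − £8,405 = £470.
Total: £25,700 + £1,080 + £470 = £27,250.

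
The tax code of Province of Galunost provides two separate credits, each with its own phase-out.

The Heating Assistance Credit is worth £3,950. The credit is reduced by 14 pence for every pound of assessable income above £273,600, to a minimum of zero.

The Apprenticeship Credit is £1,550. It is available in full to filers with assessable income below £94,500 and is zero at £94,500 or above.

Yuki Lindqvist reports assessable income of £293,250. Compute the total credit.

£1,199

Heating Assistance Credit: 14% of the £19,650 excess over £273,600 is £2,751; credit = £3,950 − £2,751 = £1,199.
Apprenticeship Credit: £293,250 meets or exceeds the £94,500 cutoff, so the credit is £0.
Total: £1,199 + £0 = £1,199.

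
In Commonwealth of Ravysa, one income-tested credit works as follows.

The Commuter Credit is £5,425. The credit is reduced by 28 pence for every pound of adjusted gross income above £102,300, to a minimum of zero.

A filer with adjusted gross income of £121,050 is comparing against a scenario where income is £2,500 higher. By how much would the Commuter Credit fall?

£175

At £121,050 — 28% of the £18,750 excess over £102,300 is £5,250; credit = £5,425 − £5,250 = £175.
At £123,550 — 28% of the £21,250 excess over £102,300 is £5,950 ≥ base, so the credit is £0.
Lost: £175 − £0 = £175.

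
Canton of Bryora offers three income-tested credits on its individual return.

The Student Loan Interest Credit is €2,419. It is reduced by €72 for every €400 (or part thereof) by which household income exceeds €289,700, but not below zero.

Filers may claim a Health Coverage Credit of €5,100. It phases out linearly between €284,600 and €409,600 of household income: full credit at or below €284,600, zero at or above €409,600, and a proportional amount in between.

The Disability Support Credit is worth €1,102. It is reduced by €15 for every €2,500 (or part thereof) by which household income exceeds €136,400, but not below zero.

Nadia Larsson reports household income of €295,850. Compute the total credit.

Student Loan Interest Credit: income exceeds €289,700 by €6,150, which is 16 full-or-partial €400 increments; reduction = 16 × €72 = €1,152, leaving €1,267.
Health Coverage Credit: €295,850 is €11,250 into a €125,000 phase-out range, leaving 113,750/125,000 of the credit: €5,100 × 113,750/125,000 = €4,641.
Disability Support Credit: income exceeds €136,400 by €159,450, which is 64 full-or-partial €2,500 increments; reduction = 64 × €15 = €960, leaving €142.
Total: €1,267 + €4,641 + €142 = €6,050.

€6,050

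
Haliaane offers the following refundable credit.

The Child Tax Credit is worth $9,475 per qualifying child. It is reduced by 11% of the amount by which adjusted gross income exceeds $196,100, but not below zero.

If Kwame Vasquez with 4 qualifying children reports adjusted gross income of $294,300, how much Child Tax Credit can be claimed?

$27,098

Child Tax Credit: base = 4 × $9,475 = $37,900. 11% of the $98,200 excess over $196,100 is $10,802; credit = $37,900 − $10,802 = $27,098.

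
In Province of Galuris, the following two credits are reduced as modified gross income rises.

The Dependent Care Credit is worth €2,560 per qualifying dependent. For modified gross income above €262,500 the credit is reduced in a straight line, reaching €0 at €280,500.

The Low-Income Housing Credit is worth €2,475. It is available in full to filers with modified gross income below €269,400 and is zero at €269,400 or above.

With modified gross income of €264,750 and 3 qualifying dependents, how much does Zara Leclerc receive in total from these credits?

Dependent Care Credit: base = 3 × €2,560 = €7,680. €264,750 is €2,250 into a €18,000 phase-out range, leaving 15,750/18,000 of the credit: €7,680 × 15,750/18,000 = €6,720.
Low-Income Housing Credit: €264,750 is below the €269,400 cutoff, so the full €2,475 applies.
Total: €6,720 + €2,475 = €9,195.

€9,195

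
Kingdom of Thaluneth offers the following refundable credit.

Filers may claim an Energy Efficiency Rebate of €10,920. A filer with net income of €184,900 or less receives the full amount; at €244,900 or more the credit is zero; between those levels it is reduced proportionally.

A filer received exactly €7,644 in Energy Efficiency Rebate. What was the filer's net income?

€7,644 is 7,644/10,920 of the full €10,920, so 3,276/10,920 of the €60,000 range has been used: income = €184,900 + €60,000 × 3,276/10,920 = €202,900.

€202,900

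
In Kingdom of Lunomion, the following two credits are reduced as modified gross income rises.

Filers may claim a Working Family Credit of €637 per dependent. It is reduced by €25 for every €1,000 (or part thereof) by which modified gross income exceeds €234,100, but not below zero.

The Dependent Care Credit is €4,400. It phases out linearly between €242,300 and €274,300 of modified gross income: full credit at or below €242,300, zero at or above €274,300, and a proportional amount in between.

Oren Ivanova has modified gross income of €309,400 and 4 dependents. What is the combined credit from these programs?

€648

Working Family Credit: base = 4 × €637 = €2,548. income exceeds €234,100 by €75,300, which is 76 full-or-partial €1,000 increments; reduction = 76 × €25 = €1,900, leaving €648.
Dependent Care Credit: €309,400 is at or above €274,300, so the credit is €0.
Total: €648 + €0 = €648.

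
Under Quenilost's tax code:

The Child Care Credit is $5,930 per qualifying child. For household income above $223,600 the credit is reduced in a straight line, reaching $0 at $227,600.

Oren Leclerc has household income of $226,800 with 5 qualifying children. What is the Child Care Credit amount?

Child Care Credit: base = 5 × $5,930 = $29,650. $226,800 is $3,200 into a $4,000 phase-out range, leaving 800/4,000 of the credit: $29,650 × 800/4,000 = $5,930.

$5,930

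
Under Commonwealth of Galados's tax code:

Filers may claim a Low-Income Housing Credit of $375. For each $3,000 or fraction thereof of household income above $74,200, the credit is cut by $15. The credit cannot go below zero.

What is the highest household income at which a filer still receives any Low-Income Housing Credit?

After 24 increments the reduction is 24 × $15 = $360, leaving $15; one more increment wipes it out. Increment 24 ends at excess 24 × $3,000 = $72,000, so the highest qualifying income is $74,200 + $72,000 = $146,200.

$146,200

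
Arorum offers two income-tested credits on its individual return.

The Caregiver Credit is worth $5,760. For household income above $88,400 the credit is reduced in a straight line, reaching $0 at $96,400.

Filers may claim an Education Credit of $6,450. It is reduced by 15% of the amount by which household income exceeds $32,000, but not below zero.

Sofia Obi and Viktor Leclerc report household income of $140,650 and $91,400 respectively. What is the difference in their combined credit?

Sofia ($140,650): Caregiver Credit: $140,650 is at or above $96,400, so the credit is $0. Education Credit: 15% of the $108,650 excess over $32,000 is $16,297.50 ≥ base, so the credit is $0. total $0 + $0 = $0
Viktor ($91,400): Caregiver Credit: $91,400 is $3,000 into a $8,000 phase-out range, leaving 5,000/8,000 of the credit: $5,760 × 5,000/8,000 = $3,600. Education Credit: 15% of the $59,400 excess over $32,000 is $8,910 ≥ base, so the credit is $0. total $3,600 + $0 = $3,600
Difference: |$0 − $3,600| = $3,600.

$3,600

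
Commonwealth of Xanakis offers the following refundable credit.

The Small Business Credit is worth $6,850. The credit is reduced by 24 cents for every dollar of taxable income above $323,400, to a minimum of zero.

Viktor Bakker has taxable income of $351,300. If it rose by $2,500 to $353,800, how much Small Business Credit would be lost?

At $351,300 — 24% of the $27,900 excess over $323,400 is $6,696; credit = $6,850 − $6,696 = $154.
At $353,800 — 24% of the $30,400 excess over $323,400 is $7,296 ≥ base, so the credit is $0.
Lost: $154 − $0 = $154.

$154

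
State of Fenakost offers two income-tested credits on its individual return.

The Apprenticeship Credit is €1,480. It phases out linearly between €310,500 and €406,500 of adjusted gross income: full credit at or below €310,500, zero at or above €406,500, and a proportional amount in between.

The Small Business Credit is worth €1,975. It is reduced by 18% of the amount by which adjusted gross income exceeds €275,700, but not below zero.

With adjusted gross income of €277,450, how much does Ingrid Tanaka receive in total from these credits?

Apprenticeship Credit: €277,450 is at or below the €310,500 threshold, so the full €1,480 applies.
Small Business Credit: 18% of the €1,750 excess over €275,700 is €315; credit = €1,975 − €315 = €1,660.
Total: €1,480 + €1,660 = €3,140.

€3,140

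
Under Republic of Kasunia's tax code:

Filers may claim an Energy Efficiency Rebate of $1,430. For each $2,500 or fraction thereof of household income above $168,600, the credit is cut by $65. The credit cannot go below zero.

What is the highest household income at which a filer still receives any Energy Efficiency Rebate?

$221,100

After 21 increments the reduction is 21 × $65 = $1,365, leaving $65; one more increment wipes it out. Increment 21 ends at excess 21 × $2,500 = $52,500, so the highest qualifying income is $168,600 + $52,500 = $221,100.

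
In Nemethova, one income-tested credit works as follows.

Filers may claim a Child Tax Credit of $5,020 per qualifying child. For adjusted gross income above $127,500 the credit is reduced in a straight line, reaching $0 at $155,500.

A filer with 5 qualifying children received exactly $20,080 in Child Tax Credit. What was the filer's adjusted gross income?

Full credit = 5 × $5,020 = $25,100.
$20,080 is 20,080/25,100 of the full $25,100, so 5,020/25,100 of the $28,000 range has been used: income = $127,500 + $28,000 × 5,020/25,100 = $133,100.

$133,100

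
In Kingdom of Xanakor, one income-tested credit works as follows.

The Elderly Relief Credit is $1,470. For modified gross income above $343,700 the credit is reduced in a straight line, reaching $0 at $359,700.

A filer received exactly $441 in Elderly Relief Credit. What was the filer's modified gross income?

$441 is 441/1,470 of the full $1,470, so 1,029/1,470 of the $16,000 range has been used: income = $343,700 + $16,000 × 1,029/1,470 = $354,900.

$354,900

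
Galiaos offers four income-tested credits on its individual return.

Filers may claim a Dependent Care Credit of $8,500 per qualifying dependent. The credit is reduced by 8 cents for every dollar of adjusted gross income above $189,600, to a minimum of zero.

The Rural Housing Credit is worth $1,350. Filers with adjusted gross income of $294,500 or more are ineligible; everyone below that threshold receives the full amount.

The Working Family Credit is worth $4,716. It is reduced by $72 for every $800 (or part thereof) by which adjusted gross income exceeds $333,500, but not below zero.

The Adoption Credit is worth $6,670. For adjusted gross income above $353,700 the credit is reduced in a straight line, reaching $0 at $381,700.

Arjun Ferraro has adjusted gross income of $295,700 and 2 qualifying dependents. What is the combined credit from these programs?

$19,898

Dependent Care Credit: base = 2 × $8,500 = $17,000. 8% of the $106,100 excess over $189,600 is $8,488; credit = $17,000 − $8,488 = $8,512.
Rural Housing Credit: $295,700 meets or exceeds the $294,500 cutoff, so the credit is $0.
Working Family Credit: $295,700 is at or below the $333,500 threshold, so the full $4,716 applies.
Adoption Credit: $295,700 is at or below the $353,700 threshold, so the full $6,670 applies.
Total: $8,512 + $0 + $4,716 + $6,670 = $19,898.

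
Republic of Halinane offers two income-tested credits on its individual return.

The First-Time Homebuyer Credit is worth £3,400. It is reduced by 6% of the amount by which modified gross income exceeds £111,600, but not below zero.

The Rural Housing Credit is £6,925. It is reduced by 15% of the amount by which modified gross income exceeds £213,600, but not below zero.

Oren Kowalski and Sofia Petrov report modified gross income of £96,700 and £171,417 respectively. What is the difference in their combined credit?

£3,400

Oren (£96,700): First-Time Homebuyer Credit: £96,700 is at or below the £111,600 threshold, so the full £3,400 applies. Rural Housing Credit: £96,700 is at or below the £213,600 threshold, so the full £6,925 applies. total £3,400 + £6,925 = £10,325
Sofia (£171,417): First-Time Homebuyer Credit: 6% of the £59,817 excess over £111,600 is £3,589.02 ≥ base, so the credit is £0. Rural Housing Credit: £171,417 is at or below the £213,600 threshold, so the full £6,925 applies. total £0 + £6,925 = £6,925
Difference: |£10,325 − £6,925| = £3,400.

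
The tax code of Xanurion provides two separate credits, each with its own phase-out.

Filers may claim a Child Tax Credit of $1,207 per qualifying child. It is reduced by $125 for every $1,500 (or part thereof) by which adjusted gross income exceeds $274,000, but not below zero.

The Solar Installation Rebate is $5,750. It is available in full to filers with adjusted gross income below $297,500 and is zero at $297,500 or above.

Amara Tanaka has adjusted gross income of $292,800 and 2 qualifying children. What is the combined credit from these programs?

Child Tax Credit: base = 2 × $1,207 = $2,414. income exceeds $274,000 by $18,800, which is 13 full-or-partial $1,500 increments; reduction = 13 × $125 = $1,625, leaving $789.
Solar Installation Rebate: $292,800 is below the $297,500 cutoff, so the full $5,750 applies.
Total: $789 + $5,750 = $6,539.

$6,539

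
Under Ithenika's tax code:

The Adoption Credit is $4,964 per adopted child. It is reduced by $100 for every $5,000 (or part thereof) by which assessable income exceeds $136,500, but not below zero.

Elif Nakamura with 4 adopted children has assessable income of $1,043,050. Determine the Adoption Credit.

Adoption Credit: base = 4 × $4,964 = $19,856. income exceeds $136,500 by $906,550, which is 182 full-or-partial $5,000 increments; reduction = 182 × $100 = $18,200, leaving $1,656.

$1,656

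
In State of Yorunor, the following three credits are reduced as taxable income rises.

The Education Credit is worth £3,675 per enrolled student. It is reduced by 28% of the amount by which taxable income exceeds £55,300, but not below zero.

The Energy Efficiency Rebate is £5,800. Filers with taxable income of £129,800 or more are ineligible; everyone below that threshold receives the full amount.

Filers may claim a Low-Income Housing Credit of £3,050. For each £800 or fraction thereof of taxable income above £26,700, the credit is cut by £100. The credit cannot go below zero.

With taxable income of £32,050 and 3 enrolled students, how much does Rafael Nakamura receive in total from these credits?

Education Credit: base = 3 × £3,675 = £11,025. £32,050 is at or below the £55,300 threshold, so the full £11,025 applies.
Energy Efficiency Rebate: £32,050 is below the £129,800 cutoff, so the full £5,800 applies.
Low-Income Housing Credit: income exceeds £26,700 by £5,350, which is 7 full-or-partial £800 increments; reduction = 7 × £100 = £700, leaving £2,350.
Total: £11,025 + £5,800 + £2,350 = £19,175.

£19,175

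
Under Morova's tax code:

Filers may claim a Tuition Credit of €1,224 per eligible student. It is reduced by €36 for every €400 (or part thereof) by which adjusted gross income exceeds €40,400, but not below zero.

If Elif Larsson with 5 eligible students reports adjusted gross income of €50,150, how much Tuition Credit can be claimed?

€5,220

Tuition Credit: base = 5 × €1,224 = €6,120. income exceeds €40,400 by €9,750, which is 25 full-or-partial €400 increments; reduction = 25 × €36 = €900, leaving €5,220.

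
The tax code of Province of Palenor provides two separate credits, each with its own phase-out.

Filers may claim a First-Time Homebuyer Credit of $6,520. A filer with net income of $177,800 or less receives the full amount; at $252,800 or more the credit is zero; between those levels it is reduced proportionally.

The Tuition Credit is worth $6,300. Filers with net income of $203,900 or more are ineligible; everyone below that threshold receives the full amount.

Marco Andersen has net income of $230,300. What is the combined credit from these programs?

First-Time Homebuyer Credit: $230,300 is $52,500 into a $75,000 phase-out range, leaving 22,500/75,000 of the credit: $6,520 × 22,500/75,000 = $1,956.
Tuition Credit: $230,300 meets or exceeds the $203,900 cutoff, so the credit is $0.
Total: $1,956 + $0 = $1,956.

$1,956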